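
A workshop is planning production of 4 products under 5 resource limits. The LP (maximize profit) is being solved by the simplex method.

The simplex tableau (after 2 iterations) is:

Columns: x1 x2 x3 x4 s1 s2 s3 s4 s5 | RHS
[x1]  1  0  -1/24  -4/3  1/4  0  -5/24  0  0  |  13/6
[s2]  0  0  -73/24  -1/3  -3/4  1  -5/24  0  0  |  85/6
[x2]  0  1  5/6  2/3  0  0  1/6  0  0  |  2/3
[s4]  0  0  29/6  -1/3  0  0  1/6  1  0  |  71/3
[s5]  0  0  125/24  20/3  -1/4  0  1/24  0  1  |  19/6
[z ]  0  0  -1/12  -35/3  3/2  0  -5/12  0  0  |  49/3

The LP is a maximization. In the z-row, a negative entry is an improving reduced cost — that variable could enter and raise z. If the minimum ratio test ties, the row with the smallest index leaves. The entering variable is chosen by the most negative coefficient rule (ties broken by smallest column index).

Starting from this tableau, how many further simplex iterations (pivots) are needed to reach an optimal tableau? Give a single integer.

pivot: x4 in, s5 out → z = 175/8
pivot: s3 in, x2 out → z = 294/13
No improving column remains; optimal.

2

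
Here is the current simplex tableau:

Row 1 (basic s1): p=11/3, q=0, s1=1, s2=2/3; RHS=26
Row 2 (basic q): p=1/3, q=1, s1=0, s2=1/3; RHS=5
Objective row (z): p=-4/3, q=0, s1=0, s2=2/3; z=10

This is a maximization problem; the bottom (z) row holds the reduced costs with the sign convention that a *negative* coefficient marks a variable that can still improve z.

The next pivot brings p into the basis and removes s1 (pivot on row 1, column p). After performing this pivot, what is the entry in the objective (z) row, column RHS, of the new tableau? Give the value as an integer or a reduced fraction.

214/11

Pivot element is row 1, column p: 11/3.
Normalize row 1: new (row 1, RHS) = 26/(11/3) = 78/11.
z-row ← z-row − (-4/3)·(new row 1): 10 − (-4/3)·(78/11) = 214/11.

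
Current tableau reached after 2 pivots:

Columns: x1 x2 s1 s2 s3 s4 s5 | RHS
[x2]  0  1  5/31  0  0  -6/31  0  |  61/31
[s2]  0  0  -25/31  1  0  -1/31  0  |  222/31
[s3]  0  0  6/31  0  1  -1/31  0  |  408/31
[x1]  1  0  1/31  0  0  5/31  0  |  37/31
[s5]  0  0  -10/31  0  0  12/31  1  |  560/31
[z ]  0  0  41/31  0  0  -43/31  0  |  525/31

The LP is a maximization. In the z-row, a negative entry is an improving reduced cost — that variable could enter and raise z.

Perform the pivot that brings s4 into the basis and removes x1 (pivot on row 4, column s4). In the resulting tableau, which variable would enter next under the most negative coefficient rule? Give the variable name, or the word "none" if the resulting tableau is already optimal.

none

Pivot element 5/31. New z-row = old z-row − (-43/31)·(row 4/(5/31)).
Updated z-row coefficients: x1: 43/5, x2: 0, s1: 8/5, s2: 0, s3: 0, s4: 0, s5: 0.
No coefficient is strictly negative; the tableau after this pivot is optimal.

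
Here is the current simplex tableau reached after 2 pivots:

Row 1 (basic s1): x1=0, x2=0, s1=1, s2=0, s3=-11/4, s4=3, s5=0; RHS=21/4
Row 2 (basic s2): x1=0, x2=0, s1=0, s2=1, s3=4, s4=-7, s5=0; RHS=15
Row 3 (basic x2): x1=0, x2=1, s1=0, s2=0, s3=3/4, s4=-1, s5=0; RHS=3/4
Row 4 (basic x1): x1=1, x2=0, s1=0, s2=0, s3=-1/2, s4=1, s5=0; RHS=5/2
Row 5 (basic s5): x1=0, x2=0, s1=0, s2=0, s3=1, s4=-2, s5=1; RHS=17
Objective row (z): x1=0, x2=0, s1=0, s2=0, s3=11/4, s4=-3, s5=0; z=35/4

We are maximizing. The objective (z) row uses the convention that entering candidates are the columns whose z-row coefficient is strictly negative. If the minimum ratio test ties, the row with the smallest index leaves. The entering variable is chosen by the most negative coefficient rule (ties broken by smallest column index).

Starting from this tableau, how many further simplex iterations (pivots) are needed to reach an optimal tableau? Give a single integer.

pivot: s4 in, s1 out → z = 14
No improving column remains; optimal.

1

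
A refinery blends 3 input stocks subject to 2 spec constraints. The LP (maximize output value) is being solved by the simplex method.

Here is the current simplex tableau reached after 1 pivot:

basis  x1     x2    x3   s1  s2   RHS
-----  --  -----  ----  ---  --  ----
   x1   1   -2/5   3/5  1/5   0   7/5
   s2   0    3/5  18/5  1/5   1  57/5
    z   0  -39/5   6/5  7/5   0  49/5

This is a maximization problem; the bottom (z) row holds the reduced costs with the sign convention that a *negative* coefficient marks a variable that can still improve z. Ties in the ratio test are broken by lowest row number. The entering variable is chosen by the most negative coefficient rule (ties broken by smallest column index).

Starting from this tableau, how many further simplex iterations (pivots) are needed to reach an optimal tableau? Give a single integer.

pivot: x2 in, s2 out → z = 158
No improving column remains; optimal.

1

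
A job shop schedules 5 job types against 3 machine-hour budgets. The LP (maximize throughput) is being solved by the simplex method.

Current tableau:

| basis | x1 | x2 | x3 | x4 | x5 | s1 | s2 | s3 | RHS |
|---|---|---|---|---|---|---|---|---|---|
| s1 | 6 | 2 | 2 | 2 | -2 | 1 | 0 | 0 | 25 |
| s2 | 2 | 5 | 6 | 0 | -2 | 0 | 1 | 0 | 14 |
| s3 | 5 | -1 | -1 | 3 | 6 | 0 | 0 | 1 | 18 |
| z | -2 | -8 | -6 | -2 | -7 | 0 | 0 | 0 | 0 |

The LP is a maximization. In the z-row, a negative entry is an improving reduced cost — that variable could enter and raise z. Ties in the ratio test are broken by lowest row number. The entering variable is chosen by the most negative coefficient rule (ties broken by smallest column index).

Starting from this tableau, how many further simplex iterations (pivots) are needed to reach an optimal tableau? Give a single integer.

2

pivot: x2 in, s2 out → z = 112/5
pivot: x5 in, s3 out → z = 422/7
No improving column remains; optimal.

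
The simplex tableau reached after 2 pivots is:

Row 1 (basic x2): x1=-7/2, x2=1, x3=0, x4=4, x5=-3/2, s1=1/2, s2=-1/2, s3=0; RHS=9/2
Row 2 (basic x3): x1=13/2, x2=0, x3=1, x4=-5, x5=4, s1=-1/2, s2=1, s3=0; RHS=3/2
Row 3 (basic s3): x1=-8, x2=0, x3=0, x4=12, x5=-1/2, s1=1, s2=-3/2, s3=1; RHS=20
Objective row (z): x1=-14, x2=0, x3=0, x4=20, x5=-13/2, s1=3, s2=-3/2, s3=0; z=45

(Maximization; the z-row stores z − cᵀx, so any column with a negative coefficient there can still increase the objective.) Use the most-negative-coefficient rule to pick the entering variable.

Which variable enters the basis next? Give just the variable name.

x1

Objective-row coefficients: x1: -14, x2: 0, x3: 0, x4: 20, x5: -13/2, s1: 3, s2: -3/2, s3: 0.
The most negative is -14 in column x1, so x1 enters.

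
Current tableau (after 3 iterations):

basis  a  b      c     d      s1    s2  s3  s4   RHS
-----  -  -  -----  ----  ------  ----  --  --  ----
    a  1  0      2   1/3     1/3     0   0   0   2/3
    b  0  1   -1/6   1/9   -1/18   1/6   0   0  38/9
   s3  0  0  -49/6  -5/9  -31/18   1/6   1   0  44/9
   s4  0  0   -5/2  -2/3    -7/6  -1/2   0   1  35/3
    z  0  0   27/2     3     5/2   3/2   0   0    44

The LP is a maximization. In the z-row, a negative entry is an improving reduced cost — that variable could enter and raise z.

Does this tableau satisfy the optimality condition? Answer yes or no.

yes

No objective-row coefficient is strictly negative, so no entering variable exists; the tableau is optimal.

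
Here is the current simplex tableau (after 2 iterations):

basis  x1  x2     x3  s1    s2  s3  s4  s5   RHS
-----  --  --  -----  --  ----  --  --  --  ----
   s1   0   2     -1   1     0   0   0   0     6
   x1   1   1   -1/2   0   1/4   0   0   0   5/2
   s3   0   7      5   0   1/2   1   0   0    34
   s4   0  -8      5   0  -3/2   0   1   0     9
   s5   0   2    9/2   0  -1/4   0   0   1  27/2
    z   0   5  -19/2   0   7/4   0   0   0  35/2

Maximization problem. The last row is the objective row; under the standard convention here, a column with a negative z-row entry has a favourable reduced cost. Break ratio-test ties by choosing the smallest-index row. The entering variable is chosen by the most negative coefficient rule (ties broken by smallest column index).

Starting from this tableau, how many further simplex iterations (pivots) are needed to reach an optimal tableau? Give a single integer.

pivot: x3 in, s4 out → z = 173/5
pivot: x2 in, s5 out → z = 1867/46
No improving column remains; optimal.

2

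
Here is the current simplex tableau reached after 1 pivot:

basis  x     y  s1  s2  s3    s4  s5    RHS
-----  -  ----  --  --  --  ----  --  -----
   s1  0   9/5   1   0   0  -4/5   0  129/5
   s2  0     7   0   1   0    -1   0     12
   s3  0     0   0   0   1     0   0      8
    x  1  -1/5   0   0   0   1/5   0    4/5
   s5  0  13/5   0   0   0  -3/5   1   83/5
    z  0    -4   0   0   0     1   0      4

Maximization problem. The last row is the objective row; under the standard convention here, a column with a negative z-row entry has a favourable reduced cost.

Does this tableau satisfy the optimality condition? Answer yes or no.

Column y has objective-row coefficient -4, which is negative; an improving pivot exists, so not yet optimal.

no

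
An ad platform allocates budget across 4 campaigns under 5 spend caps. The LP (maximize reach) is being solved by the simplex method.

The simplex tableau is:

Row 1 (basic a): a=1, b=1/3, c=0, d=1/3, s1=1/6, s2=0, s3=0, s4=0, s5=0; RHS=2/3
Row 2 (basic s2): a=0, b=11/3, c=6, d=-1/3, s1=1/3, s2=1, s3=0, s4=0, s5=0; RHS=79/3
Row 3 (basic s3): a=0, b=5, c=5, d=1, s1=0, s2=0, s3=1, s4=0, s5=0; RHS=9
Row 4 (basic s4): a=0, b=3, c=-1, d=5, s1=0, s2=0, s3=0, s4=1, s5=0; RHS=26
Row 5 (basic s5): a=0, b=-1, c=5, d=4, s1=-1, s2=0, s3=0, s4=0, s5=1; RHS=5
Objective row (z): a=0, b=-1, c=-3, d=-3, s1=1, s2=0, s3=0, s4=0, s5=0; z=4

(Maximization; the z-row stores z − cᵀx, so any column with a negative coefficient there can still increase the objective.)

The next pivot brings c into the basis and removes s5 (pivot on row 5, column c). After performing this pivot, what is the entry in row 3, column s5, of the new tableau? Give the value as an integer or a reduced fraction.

Pivot element is row 5, column c: 5.
Normalize row 5: new (row 5, s5) = 1/5 = 1/5.
row 3 ← row 3 − 5·(new row 5): 0 − 5·(1/5) = -1.

-1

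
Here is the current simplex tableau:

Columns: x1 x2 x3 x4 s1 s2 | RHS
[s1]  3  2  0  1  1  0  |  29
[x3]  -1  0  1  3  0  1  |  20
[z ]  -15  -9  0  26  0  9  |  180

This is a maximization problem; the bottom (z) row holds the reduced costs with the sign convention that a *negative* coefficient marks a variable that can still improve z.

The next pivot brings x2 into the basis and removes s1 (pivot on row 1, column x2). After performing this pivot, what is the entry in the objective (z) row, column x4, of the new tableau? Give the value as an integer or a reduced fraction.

61/2

Pivot element is row 1, column x2: 2.
Normalize row 1: new (row 1, x4) = 1/2 = 1/2.
z-row ← z-row − (-9)·(new row 1): 26 − (-9)·(1/2) = 61/2.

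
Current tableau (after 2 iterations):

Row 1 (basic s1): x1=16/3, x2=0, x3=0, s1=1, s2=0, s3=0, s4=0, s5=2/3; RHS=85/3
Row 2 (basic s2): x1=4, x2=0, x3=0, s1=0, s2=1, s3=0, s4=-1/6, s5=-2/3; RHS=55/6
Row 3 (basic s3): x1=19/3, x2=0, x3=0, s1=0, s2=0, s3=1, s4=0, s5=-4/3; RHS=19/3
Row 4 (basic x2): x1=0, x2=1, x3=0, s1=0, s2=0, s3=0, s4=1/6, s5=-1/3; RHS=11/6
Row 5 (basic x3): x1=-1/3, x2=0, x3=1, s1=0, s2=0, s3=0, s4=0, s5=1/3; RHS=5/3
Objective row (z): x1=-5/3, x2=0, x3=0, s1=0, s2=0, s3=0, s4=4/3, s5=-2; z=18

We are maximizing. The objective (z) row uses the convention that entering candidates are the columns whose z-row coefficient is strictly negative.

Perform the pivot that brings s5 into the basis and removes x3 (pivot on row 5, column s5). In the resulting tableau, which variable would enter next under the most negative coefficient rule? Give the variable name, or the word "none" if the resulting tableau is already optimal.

x1

Pivot element 1/3. New z-row = old z-row − (-2)·(row 5/(1/3)).
Updated z-row coefficients: x1: -11/3, x2: 0, x3: 6, s1: 0, s2: 0, s3: 0, s4: 4/3, s5: 0.
The most negative is -11/3 in column x1, so x1 would enter next.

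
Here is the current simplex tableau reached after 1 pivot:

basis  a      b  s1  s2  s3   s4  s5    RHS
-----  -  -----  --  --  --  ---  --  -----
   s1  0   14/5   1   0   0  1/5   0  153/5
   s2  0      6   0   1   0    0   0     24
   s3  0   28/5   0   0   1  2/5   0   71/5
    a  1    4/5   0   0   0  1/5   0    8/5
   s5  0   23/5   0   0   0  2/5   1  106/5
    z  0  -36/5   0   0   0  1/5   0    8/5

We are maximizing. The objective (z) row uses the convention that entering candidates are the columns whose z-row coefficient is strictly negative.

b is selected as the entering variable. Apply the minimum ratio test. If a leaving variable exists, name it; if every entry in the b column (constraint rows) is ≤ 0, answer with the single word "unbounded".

a

Ratios: row 1 (s1): (153/5)/(14/5) = 153/14; row 2 (s2): 24/6 = 4; row 3 (s3): (71/5)/(28/5) = 71/28; row 4 (a): (8/5)/(4/5) = 2; row 5 (s5): (106/5)/(23/5) = 106/23.
Minimum ratio is in the a row, so a leaves.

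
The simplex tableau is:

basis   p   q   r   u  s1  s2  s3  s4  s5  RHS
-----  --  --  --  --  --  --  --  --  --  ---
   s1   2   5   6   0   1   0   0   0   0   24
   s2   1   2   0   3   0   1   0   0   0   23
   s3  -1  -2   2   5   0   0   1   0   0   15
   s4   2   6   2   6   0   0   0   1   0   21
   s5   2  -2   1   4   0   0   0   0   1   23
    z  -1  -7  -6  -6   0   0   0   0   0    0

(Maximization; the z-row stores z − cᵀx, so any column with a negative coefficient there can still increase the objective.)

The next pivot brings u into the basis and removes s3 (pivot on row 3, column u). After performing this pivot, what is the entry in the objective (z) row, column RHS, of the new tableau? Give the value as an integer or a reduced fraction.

Pivot element is row 3, column u: 5.
Normalize row 3: new (row 3, RHS) = 15/5 = 3.
z-row ← z-row − (-6)·(new row 3): 0 − (-6)·3 = 18.

18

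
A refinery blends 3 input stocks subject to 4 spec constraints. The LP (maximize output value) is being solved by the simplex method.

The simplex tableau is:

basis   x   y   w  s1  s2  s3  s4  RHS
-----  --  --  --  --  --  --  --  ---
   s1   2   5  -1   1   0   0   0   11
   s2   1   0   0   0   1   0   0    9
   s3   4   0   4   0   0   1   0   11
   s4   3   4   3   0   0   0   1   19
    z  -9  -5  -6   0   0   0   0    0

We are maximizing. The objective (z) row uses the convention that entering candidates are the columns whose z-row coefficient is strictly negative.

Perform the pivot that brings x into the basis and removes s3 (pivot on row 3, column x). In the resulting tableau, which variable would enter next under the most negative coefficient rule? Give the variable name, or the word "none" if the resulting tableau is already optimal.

Pivot element 4. New z-row = old z-row − (-9)·(row 3/4).
Updated z-row coefficients: x: 0, y: -5, w: 3, s1: 0, s2: 0, s3: 9/4, s4: 0.
The most negative is -5 in column y, so y would enter next.

y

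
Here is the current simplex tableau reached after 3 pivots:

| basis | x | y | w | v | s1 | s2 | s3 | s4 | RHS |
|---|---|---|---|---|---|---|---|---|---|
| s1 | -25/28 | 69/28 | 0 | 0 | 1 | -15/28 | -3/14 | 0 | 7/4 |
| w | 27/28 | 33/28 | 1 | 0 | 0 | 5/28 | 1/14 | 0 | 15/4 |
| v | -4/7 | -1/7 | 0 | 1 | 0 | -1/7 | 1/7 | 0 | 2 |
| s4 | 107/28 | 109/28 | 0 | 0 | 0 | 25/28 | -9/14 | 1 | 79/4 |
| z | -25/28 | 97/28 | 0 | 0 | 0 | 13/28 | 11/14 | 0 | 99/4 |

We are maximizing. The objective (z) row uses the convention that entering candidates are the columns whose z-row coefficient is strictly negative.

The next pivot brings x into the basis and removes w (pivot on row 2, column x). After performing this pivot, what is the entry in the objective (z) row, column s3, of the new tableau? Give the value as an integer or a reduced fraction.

23/27

Pivot element is row 2, column x: 27/28.
Normalize row 2: new (row 2, s3) = (1/14)/(27/28) = 2/27.
z-row ← z-row − (-25/28)·(new row 2): 11/14 − (-25/28)·(2/27) = 23/27.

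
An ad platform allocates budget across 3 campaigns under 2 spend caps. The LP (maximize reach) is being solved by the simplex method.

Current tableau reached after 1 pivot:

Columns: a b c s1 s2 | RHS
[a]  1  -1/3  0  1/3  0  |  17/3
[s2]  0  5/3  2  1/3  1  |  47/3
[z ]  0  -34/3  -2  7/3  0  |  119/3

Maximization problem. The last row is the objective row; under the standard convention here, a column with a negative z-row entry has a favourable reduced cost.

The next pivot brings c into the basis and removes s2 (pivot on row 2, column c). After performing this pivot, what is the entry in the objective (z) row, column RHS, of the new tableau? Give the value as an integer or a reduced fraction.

166/3

Pivot element is row 2, column c: 2.
Normalize row 2: new (row 2, RHS) = (47/3)/2 = 47/6.
z-row ← z-row − (-2)·(new row 2): 119/3 − (-2)·(47/6) = 166/3.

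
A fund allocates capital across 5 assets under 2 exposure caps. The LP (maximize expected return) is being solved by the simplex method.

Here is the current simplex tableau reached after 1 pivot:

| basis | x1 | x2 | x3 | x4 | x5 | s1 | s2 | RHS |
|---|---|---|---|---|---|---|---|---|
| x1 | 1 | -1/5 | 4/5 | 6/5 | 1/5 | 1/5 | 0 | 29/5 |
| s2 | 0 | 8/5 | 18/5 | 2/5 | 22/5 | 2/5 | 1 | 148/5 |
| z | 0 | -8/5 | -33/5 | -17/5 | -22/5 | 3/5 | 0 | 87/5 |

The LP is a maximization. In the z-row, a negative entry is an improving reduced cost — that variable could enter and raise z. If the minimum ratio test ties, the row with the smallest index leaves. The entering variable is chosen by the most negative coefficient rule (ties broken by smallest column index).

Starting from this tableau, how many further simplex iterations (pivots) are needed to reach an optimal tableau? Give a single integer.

2

pivot: x3 in, x1 out → z = 261/4
pivot: x2 in, s2 out → z = 349/5
No improving column remains; optimal.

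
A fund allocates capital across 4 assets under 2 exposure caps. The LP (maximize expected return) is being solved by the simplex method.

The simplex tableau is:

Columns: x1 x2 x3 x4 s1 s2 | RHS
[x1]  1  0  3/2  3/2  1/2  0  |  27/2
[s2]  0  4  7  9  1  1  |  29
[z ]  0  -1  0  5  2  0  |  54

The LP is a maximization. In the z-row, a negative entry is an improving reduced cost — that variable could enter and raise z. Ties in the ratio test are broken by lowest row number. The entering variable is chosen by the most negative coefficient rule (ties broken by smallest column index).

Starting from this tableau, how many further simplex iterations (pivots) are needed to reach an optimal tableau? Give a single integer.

1

pivot: x2 in, s2 out → z = 245/4
No improving column remains; optimal.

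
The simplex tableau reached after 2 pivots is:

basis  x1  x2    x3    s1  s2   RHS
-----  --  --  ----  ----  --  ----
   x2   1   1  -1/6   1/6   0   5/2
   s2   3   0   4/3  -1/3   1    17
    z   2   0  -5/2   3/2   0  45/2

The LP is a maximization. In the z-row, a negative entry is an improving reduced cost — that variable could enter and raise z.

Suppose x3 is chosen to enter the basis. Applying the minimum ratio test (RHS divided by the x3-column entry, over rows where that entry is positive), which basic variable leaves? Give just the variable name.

s2

Ratios: row 1 (x2): entry -1/6 ≤ 0, skip; row 2 (s2): 17/(4/3) = 51/4.
Minimum ratio 51/4 is in the s2 row, so s2 leaves.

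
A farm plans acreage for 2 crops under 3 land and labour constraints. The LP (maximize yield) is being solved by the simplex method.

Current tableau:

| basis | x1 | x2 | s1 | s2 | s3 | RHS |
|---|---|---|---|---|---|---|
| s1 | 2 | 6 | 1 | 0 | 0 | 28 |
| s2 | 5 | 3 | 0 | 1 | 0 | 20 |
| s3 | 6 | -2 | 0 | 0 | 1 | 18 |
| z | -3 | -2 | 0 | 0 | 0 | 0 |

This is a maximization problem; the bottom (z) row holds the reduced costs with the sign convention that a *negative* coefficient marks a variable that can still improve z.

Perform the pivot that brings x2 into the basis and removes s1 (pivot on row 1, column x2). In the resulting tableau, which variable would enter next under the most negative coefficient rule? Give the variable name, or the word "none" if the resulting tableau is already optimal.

x1

Pivot element 6. New z-row = old z-row − (-2)·(row 1/6).
Updated z-row coefficients: x1: -7/3, x2: 0, s1: 1/3, s2: 0, s3: 0.
The most negative is -7/3 in column x1, so x1 would enter next.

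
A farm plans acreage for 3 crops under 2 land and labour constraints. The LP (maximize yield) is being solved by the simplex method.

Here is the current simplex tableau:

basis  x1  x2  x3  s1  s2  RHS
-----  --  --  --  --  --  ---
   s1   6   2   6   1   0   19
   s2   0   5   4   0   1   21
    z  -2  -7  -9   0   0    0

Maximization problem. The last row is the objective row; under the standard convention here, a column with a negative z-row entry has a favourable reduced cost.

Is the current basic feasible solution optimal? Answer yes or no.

Column x1 has objective-row coefficient -2, which is negative; an improving pivot exists, so not yet optimal.

no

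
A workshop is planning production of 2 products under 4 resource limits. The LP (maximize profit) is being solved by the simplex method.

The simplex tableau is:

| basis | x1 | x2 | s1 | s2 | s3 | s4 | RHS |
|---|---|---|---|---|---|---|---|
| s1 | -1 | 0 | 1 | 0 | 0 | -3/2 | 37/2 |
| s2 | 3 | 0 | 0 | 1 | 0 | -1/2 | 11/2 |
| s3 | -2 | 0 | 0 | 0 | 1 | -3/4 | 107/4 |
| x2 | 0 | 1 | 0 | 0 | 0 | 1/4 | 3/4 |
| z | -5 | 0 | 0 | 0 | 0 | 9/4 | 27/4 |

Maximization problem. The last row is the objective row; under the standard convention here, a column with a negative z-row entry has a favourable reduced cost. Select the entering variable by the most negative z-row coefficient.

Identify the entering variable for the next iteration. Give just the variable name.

x1

Objective-row coefficients: x1: -5, x2: 0, s1: 0, s2: 0, s3: 0, s4: 9/4.
The most negative is -5 in column x1, so x1 enters.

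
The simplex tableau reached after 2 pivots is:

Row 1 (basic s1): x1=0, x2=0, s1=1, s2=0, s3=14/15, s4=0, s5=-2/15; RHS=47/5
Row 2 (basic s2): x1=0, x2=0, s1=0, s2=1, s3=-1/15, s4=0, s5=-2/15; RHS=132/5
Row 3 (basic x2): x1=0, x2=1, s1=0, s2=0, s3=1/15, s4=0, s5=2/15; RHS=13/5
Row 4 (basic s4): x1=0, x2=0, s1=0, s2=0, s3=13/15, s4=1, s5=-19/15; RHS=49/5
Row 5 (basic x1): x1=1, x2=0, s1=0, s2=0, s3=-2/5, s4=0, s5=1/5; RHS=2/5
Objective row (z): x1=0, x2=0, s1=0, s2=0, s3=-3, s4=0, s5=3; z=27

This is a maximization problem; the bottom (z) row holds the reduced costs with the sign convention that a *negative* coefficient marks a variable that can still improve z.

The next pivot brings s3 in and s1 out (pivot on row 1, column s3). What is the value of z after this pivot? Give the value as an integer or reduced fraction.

801/14

Minimum ratio for s3: (47/5)/(14/15) = 141/14.
z changes by −(z-row coeff of s3)·ratio = −(-3)·(141/14) = 423/14.
New z = 27 + (423/14) = 801/14.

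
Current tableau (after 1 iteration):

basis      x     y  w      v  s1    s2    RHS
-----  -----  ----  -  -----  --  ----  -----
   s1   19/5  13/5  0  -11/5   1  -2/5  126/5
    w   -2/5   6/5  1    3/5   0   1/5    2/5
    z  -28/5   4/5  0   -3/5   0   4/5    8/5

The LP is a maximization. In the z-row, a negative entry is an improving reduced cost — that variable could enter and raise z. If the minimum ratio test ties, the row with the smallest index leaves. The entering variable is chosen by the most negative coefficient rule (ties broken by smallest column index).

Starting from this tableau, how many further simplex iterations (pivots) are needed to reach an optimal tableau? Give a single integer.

pivot: x in, s1 out → z = 736/19
pivot: v in, w out → z = 494/7
No improving column remains; optimal.

2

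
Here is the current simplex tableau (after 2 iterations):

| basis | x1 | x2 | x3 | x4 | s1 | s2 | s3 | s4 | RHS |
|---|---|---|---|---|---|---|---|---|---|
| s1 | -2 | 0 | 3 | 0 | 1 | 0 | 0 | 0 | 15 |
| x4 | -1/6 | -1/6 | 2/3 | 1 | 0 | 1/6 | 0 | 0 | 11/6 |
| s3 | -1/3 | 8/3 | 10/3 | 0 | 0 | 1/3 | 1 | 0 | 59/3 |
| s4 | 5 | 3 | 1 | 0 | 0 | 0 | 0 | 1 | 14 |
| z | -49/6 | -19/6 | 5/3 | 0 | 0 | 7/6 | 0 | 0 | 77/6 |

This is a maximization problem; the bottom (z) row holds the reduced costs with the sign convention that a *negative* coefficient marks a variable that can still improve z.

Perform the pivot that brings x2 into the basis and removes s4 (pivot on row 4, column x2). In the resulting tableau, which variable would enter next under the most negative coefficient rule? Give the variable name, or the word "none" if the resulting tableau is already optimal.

Pivot element 3. New z-row = old z-row − (-19/6)·(row 4/3).
Updated z-row coefficients: x1: -26/9, x2: 0, x3: 49/18, x4: 0, s1: 0, s2: 7/6, s3: 0, s4: 19/18.
The most negative is -26/9 in column x1, so x1 would enter next.

x1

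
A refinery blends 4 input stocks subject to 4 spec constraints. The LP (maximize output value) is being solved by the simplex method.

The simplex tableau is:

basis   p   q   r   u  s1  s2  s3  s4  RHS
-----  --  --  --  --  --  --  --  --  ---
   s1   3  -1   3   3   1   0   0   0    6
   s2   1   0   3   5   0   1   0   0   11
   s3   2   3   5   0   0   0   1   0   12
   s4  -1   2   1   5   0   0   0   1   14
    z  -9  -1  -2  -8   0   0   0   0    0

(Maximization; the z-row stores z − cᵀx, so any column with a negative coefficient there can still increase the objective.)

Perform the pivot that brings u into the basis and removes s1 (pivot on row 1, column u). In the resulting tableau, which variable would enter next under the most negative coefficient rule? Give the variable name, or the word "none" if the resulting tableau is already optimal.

q

Pivot element 3. New z-row = old z-row − (-8)·(row 1/3).
Updated z-row coefficients: p: -1, q: -11/3, r: 6, u: 0, s1: 8/3, s2: 0, s3: 0, s4: 0.
The most negative is -11/3 in column q, so q would enter next.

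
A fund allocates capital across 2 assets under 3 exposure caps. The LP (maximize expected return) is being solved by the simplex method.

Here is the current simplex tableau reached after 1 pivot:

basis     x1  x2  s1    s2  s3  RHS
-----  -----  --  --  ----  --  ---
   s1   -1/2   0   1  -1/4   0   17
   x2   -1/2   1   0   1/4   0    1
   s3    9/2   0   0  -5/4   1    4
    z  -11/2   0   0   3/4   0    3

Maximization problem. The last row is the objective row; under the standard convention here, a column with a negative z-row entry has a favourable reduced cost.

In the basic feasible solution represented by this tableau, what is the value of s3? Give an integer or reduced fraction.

4

s3 is basic (row 3); its value is the RHS of that row: 4.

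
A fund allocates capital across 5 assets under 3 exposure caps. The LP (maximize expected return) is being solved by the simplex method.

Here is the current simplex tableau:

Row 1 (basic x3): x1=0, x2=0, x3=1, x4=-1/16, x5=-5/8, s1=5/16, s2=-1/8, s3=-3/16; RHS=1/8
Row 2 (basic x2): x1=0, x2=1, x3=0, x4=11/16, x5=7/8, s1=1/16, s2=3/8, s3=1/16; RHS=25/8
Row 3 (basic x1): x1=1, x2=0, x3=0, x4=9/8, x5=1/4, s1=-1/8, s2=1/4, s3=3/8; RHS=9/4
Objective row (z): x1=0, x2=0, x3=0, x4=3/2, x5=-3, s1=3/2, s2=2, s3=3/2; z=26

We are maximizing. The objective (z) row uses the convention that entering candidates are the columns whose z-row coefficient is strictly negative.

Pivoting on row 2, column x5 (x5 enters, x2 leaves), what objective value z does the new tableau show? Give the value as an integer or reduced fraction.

Minimum ratio for x5: (25/8)/(7/8) = 25/7.
z changes by −(z-row coeff of x5)·ratio = −(-3)·(25/7) = 75/7.
New z = 26 + (75/7) = 257/7.

257/7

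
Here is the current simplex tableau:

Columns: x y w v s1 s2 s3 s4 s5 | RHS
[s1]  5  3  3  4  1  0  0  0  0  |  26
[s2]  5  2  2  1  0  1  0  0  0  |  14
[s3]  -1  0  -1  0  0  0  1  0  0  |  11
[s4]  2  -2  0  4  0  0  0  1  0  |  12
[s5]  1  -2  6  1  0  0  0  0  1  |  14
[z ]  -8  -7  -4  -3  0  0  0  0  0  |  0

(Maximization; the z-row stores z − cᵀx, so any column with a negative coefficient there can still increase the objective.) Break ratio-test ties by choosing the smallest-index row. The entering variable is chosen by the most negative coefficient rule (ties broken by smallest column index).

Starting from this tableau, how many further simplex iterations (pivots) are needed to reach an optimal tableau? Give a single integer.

2

pivot: x in, s2 out → z = 112/5
pivot: y in, x out → z = 49
No improving column remains; optimal.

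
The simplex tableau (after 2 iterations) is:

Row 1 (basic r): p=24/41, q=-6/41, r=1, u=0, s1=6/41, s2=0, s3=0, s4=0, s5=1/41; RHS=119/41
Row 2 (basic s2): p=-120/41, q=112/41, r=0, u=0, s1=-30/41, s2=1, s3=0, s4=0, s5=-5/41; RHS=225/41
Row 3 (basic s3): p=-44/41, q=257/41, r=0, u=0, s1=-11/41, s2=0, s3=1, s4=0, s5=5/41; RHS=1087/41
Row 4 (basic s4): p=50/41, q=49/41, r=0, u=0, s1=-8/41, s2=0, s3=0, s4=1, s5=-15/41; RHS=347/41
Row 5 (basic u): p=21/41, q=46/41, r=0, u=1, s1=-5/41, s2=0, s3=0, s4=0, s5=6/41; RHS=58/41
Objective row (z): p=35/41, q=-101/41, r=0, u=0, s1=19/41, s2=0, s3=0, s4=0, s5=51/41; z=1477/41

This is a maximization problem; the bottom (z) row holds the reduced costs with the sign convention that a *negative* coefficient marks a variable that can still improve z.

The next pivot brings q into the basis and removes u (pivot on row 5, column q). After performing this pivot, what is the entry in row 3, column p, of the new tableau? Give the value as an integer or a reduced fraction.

Pivot element is row 5, column q: 46/41.
Normalize row 5: new (row 5, p) = (21/41)/(46/41) = 21/46.
row 3 ← row 3 − (257/41)·(new row 5): -44/41 − (257/41)·(21/46) = -181/46.

-181/46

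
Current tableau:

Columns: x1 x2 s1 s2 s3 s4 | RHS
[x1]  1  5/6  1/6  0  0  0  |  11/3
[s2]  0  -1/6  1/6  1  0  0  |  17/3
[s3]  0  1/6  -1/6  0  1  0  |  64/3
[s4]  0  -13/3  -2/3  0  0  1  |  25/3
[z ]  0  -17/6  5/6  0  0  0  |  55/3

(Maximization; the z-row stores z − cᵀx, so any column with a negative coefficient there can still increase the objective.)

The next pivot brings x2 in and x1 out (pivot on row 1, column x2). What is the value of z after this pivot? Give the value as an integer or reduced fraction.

154/5

Minimum ratio for x2: (11/3)/(5/6) = 22/5.
z changes by −(z-row coeff of x2)·ratio = −(-17/6)·(22/5) = 187/15.
New z = 55/3 + (187/15) = 154/5.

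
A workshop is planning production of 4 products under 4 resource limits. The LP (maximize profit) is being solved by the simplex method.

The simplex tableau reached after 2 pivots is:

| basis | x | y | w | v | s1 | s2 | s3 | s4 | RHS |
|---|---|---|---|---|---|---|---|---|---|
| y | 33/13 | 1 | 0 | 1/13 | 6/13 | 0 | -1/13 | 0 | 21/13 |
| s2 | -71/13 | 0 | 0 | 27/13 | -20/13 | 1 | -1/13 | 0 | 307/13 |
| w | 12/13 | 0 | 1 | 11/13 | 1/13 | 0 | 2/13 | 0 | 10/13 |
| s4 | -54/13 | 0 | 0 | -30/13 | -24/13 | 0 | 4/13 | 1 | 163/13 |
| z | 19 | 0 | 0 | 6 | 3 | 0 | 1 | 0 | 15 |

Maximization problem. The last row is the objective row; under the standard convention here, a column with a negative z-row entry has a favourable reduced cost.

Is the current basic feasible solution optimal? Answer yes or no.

No objective-row coefficient is strictly negative, so no entering variable exists; the tableau is optimal.

yes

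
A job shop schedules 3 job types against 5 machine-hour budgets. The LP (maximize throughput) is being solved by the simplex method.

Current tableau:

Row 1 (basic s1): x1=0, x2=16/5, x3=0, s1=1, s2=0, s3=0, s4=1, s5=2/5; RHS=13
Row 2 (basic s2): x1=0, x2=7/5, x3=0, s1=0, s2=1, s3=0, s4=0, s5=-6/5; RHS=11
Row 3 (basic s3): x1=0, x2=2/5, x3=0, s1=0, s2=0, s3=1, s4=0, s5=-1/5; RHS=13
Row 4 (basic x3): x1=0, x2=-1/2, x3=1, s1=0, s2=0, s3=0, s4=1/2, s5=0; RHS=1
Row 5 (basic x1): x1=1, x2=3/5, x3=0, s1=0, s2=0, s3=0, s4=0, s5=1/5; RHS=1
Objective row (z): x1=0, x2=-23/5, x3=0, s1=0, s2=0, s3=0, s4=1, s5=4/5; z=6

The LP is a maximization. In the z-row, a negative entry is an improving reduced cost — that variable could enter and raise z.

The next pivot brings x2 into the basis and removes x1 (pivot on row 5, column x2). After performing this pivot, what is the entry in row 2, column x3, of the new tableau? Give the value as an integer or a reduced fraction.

0

Pivot element is row 5, column x2: 3/5.
Normalize row 5: new (row 5, x3) = 0/(3/5) = 0.
row 2 ← row 2 − (7/5)·(new row 5): 0 − (7/5)·0 = 0.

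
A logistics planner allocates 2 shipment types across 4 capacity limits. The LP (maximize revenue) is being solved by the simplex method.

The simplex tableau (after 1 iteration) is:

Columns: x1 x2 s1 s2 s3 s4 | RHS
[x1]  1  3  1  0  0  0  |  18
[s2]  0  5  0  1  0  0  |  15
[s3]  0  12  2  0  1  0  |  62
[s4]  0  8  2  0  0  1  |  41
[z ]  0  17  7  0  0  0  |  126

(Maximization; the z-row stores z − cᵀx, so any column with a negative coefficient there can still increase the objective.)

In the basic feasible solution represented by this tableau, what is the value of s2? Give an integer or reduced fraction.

s2 is basic (row 2); its value is the RHS of that row: 15.

15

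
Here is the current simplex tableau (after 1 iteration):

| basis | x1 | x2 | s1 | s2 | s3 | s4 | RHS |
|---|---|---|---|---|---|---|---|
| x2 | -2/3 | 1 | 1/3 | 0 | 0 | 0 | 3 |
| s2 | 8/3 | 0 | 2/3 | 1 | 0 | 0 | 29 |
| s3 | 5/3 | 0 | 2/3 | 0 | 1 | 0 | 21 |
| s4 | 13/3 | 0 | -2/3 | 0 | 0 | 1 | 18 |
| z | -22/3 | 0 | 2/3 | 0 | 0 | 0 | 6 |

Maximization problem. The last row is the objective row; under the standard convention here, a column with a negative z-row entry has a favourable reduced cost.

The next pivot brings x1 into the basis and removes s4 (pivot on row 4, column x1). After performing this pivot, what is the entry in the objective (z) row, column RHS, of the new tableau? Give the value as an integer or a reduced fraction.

474/13

Pivot element is row 4, column x1: 13/3.
Normalize row 4: new (row 4, RHS) = 18/(13/3) = 54/13.
z-row ← z-row − (-22/3)·(new row 4): 6 − (-22/3)·(54/13) = 474/13.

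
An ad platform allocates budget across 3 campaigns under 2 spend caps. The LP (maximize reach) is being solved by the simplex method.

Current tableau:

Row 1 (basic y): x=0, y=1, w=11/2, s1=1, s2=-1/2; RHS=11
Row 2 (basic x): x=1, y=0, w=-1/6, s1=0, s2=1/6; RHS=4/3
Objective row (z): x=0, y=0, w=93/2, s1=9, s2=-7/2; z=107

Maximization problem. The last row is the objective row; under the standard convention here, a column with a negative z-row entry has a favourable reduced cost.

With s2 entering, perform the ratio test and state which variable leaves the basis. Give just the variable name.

x

Ratios: row 1 (y): entry -1/2 ≤ 0, skip; row 2 (x): (4/3)/(1/6) = 8.
Minimum ratio 8 is in the x row, so x leaves.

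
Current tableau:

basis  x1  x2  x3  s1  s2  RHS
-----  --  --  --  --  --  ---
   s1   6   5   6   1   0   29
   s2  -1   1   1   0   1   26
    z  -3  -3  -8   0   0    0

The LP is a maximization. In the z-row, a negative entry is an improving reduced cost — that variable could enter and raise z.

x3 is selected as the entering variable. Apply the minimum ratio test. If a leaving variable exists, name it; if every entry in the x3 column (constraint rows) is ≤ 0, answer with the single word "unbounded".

s1

Ratios: row 1 (s1): 29/6 = 29/6; row 2 (s2): 26/1 = 26.
Minimum ratio is in the s1 row, so s1 leaves.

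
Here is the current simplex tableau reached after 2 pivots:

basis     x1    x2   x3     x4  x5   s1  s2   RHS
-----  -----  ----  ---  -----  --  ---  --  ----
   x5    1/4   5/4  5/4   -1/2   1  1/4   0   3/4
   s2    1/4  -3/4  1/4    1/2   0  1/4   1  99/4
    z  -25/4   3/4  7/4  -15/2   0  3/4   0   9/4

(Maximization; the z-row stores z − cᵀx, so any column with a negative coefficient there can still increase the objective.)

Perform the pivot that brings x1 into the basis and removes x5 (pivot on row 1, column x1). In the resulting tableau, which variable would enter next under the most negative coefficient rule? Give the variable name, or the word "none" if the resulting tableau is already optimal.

Pivot element 1/4. New z-row = old z-row − (-25/4)·(row 1/(1/4)).
Updated z-row coefficients: x1: 0, x2: 32, x3: 33, x4: -20, x5: 25, s1: 7, s2: 0.
The most negative is -20 in column x4, so x4 would enter next.

x4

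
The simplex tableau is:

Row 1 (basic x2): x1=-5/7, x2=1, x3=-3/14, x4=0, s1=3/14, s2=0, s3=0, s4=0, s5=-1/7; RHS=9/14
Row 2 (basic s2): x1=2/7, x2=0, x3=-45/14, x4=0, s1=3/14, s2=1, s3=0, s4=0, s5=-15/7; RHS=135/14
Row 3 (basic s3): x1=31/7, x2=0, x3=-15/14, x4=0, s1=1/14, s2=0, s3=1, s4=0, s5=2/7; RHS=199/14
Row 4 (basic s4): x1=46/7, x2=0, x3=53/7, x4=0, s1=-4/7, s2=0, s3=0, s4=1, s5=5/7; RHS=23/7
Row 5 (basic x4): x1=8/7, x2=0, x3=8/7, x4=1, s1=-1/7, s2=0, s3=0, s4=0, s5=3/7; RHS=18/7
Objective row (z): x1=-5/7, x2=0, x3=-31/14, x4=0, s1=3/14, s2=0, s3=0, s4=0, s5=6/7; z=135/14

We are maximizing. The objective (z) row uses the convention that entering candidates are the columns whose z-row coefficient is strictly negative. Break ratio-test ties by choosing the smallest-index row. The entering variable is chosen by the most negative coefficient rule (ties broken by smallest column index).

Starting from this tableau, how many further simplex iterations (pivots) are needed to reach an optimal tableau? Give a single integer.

pivot: x3 in, s4 out → z = 562/53
No improving column remains; optimal.

1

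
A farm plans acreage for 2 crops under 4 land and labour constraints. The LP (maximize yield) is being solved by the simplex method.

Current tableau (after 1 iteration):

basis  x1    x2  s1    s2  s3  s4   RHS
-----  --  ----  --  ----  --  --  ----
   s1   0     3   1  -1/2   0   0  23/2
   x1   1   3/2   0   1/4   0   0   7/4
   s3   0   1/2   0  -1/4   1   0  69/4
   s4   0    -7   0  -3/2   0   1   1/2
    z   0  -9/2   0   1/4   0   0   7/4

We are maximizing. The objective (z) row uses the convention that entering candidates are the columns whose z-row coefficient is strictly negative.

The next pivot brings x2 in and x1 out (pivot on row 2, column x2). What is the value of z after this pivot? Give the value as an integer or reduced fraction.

7

Minimum ratio for x2: (7/4)/(3/2) = 7/6.
z changes by −(z-row coeff of x2)·ratio = −(-9/2)·(7/6) = 21/4.
New z = 7/4 + (21/4) = 7.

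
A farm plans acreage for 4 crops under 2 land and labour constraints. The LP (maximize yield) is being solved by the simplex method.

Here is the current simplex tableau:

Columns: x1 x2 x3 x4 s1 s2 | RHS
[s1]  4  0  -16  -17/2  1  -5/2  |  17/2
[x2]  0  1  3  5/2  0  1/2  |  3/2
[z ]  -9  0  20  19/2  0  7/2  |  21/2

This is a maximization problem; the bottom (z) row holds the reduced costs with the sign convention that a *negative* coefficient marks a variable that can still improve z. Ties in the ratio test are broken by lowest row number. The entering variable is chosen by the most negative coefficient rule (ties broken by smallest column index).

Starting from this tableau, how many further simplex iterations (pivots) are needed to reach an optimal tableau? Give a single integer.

2

pivot: x1 in, s1 out → z = 237/8
pivot: x3 in, x2 out → z = 301/8
No improving column remains; optimal.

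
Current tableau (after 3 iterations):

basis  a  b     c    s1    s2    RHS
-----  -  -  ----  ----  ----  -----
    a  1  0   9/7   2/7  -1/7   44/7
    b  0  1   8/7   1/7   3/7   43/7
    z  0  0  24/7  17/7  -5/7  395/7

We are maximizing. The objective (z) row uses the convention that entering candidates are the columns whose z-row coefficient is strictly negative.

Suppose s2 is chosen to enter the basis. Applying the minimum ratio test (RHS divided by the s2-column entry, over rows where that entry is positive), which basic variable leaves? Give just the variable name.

b

Ratios: row 1 (a): entry -1/7 ≤ 0, skip; row 2 (b): (43/7)/(3/7) = 43/3.
Minimum ratio 43/3 is in the b row, so b leaves.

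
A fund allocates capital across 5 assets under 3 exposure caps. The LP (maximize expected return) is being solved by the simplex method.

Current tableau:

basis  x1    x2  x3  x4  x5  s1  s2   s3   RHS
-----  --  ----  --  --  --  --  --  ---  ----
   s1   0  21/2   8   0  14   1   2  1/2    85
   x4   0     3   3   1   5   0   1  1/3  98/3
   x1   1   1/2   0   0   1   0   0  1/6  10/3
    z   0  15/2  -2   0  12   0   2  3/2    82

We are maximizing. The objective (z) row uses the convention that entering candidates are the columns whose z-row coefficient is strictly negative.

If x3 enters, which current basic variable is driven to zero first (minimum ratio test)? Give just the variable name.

Ratios: row 1 (s1): 85/8 = 85/8; row 2 (x4): (98/3)/3 = 98/9; row 3 (x1): entry 0 ≤ 0, skip.
Minimum ratio 85/8 is in the s1 row, so s1 leaves.

s1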